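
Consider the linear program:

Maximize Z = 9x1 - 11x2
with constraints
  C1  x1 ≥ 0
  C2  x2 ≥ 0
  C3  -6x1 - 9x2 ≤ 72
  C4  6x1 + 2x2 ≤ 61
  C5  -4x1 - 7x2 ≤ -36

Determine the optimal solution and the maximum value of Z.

Feasible corners and Z = 9x1 - 11x2:
  (0, 61/2) → Z = -671/2
  (0, 36/7) → Z = -396/7
  (61/6, 0) → Z = 183/2
  (9, 0) → Z = 81

x1 = 61/6, x2 = 0, maximum Z = 183/2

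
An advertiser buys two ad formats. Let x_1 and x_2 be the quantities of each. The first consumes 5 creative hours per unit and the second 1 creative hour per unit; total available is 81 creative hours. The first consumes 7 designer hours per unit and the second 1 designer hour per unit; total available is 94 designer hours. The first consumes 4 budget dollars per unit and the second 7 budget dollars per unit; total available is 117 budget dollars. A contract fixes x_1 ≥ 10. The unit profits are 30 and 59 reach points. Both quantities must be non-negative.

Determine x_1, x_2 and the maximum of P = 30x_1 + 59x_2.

x_1 = 10, x_2 = 11, maximum P = 949

At the optimal vertex, 4x_1 + 7x_2 = 117 and x_1 = 10.
Solving simultaneously gives x_1 = 10, x_2 = 11.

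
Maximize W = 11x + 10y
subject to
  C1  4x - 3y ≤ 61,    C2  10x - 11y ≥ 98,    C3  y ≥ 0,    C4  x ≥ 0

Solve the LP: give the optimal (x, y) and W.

Feasible corners and W = 11x + 10y:
  (377/14, 109/7) → W = 6327/14
  (61/4, 0) → W = 671/4
  (49/5, 0) → W = 539/5

x = 377/14, y = 109/7, maximum W = 6327/14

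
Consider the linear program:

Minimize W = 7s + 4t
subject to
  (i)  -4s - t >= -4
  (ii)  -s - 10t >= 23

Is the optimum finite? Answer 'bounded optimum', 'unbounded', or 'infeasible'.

unbounded

From the feasible point (21/13, -32/13), moving in the direction (1, -4) keeps every constraint satisfied while W decreases without bound.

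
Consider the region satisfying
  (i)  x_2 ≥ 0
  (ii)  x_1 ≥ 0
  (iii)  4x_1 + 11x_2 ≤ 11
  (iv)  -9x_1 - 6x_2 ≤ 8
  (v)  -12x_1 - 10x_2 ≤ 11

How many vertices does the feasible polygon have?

3

Pairwise boundary intersections that survive every other constraint:
  (0, 0)
  (11/4, 0)
  (0, 1)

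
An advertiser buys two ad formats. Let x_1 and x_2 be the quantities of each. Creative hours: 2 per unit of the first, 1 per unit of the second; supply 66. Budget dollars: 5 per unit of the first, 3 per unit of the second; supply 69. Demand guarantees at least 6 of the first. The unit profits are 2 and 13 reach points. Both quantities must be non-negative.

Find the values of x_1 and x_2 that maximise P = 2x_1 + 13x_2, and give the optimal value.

x_1 = 6, x_2 = 13, maximum P = 181

Vertices and P = 2x_1 + 13x_2:
  (69/5, 0) → P = 138/5
  (6, 0) → P = 12
  (6, 13) → P = 181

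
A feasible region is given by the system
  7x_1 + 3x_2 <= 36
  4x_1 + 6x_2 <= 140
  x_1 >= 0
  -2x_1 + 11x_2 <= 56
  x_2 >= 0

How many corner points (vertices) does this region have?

4

Pairwise boundary intersections that survive every other constraint:
  (228/83, 464/83)
  (36/7, 0)
  (0, 56/11)
  (0, 0)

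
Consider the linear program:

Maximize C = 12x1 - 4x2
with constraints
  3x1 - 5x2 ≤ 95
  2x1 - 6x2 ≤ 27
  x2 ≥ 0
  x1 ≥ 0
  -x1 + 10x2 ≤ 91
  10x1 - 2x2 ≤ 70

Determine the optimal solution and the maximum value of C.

Corner points and C = 12x1 - 4x2:
  (0, 0) → C = 0
  (7, 0) → C = 84
  (0, 91/10) → C = -182/5
  (9, 10) → C = 68

The optimum lies where x2 = 0 and 10x1 - 2x2 = 70.
Solving simultaneously gives x1 = 7, x2 = 0.

x1 = 7, x2 = 0, maximum C = 84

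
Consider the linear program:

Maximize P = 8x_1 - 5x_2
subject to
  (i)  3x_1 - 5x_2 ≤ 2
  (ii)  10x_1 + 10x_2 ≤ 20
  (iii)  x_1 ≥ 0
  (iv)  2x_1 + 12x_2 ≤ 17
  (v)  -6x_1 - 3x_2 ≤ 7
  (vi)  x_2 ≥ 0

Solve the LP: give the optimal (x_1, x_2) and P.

Feasible corners and P = 8x_1 - 5x_2:
  (3/2, 1/2) → P = 19/2
  (2/3, 0) → P = 16/3
  (7/10, 13/10) → P = -9/10
  (0, 17/12) → P = -85/12
  (0, 0) → P = 0

x_1 = 3/2, x_2 = 1/2, maximum P = 19/2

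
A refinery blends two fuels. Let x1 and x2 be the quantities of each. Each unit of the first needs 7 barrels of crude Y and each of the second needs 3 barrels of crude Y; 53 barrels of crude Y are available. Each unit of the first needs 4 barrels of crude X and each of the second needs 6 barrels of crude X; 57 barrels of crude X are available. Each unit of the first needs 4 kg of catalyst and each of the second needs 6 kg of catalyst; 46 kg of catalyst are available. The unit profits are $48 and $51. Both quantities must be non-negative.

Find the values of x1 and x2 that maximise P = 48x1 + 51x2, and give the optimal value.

Extreme points and P = 48x1 + 51x2:
  (0, 0) → P = 0
  (0, 23/3) → P = 391
  (53/7, 0) → P = 2544/7
  (6, 11/3) → P = 475

x1 = 6, x2 = 11/3, maximum P = 475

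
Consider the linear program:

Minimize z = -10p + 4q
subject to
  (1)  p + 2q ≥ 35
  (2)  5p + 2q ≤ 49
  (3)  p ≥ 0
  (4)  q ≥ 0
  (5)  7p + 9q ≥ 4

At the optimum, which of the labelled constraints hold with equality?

Corner points and z = -10p + 4q:
  (7/2, 63/4) → z = 28
  (0, 35/2) → z = 70
  (0, 49/2) → z = 98

The minimum is at (7/2, 63/4). Substituting into each constraint, equality holds for (1) and (2); the remaining constraints have slack.

(1) and (2)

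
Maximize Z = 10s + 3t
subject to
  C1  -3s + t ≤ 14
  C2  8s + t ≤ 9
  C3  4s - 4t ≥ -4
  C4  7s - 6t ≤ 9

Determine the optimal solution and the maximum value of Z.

The optimum lies where 8s + t = 9 and 4s - 4t = -4.
Solving simultaneously gives s = 8/9, t = 17/9.

s = 8/9, t = 17/9, maximum Z = 131/9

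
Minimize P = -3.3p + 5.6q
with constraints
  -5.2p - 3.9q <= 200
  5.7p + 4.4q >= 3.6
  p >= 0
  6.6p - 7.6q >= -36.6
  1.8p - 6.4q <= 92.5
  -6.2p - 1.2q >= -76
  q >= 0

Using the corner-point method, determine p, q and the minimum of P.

p = 380/31, q = 0, minimum P = -1254/31

Vertices and P = -3.3p + 5.6q:
  (0, 9/11) → P = 252/55
  (12/19, 0) → P = -198/95
  (0, 183/38) → P = 2562/95
  (6671/688, 18213/1376) → P = 289821/6880
  (380/31, 0) → P = -1254/31

The binding constraints are -6.2p - 1.2q = -76 and q = 0.
Solving simultaneously gives p = 380/31, q = 0.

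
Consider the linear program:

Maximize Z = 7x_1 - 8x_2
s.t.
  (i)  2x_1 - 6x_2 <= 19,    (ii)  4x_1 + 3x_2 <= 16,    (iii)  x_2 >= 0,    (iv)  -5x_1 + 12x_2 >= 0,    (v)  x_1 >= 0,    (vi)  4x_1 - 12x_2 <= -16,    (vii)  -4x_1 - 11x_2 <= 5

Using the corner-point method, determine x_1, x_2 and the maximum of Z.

x_1 = 12/5, x_2 = 32/15, maximum Z = -4/15

Corner points and Z = 7x_1 - 8x_2:
  (0, 16/3) → Z = -128/3
  (12/5, 32/15) → Z = -4/15
  (0, 4/3) → Z = -32/3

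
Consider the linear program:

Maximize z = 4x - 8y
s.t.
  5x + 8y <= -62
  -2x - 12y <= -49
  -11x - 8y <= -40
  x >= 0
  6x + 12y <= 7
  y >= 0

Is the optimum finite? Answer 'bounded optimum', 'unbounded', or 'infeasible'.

The boundaries 6x + 12y = 7 and y = 0 meet at (7/6, 0), but that point violates 5x + 8y ≤ -62. Every candidate vertex is excluded by some other constraint, so the feasible region is empty.

infeasible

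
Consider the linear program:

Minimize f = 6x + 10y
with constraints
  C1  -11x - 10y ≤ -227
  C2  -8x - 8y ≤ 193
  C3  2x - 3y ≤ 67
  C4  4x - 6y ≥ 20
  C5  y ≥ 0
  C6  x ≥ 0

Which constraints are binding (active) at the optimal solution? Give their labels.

Extreme points and f = 6x + 10y:
  (781/53, 344/53) → f = 8126/53
  (227/11, 0) → f = 1362/11
  (67/2, 0) → f = 201
The feasible region is unbounded (it extends along (3, 2)), but f strictly increases along every unbounded feasible direction, so there is no improving ray and the minimum is attained at a vertex.

The minimum is at (227/11, 0). Substituting into each constraint, equality holds for C1 and C5; the remaining constraints have slack.

C1 and C5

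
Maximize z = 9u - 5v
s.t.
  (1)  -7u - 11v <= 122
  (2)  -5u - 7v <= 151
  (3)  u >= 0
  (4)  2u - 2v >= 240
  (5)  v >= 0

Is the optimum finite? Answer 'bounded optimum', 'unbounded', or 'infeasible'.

unbounded

From the feasible point (120, 0), moving in the direction (2, 2) keeps every constraint satisfied while z increases without bound.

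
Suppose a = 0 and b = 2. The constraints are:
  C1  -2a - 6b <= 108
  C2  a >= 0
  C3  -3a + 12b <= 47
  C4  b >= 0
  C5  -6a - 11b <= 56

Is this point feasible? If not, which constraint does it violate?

C1: -12 ≤ 108 ✓
C2: 0 ≥ 0 ✓
C3: 24 ≤ 47 ✓
C4: 2 ≥ 0 ✓
C5: -22 ≤ 56 ✓

feasible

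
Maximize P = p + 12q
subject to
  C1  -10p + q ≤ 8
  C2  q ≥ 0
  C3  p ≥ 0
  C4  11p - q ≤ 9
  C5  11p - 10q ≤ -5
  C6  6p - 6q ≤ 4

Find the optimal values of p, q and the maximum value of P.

Extreme points and P = p + 12q:
  (0, 8) → P = 96
  (17, 178) → P = 2153
  (0, 1/2) → P = 6
  (95/99, 14/9) → P = 1943/99

The binding constraints are -10p + q = 8 and 11p - q = 9.
Solving simultaneously gives p = 17, q = 178.

p = 17, q = 178, maximum P = 2153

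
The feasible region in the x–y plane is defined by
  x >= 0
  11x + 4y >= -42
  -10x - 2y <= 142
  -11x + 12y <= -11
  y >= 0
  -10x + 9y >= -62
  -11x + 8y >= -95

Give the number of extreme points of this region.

Of the 21 pairwise boundary intersections, those satisfying every inequality are:
  (1, 0)
  (263/11, 21)
  (31/5, 0)
  (359/19, 268/19)

4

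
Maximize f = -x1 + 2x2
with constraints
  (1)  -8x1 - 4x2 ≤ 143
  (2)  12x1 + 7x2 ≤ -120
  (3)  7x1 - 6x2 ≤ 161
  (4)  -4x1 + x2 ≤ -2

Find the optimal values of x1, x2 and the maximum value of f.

x1 = -53/20, x2 = -63/5, maximum f = -451/20

The binding constraints are 12x1 + 7x2 = -120 and -4x1 + x2 = -2.
Solving simultaneously gives x1 = -53/20, x2 = -63/5.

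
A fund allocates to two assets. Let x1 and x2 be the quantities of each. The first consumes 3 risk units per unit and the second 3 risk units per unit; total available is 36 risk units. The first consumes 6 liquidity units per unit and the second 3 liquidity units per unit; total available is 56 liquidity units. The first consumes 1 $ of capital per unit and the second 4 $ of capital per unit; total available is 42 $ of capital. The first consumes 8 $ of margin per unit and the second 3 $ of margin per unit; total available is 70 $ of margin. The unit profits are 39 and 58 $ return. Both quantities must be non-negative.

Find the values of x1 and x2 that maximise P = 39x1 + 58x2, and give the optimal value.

The binding constraints are 3x1 + 3x2 = 36 and x1 + 4x2 = 42.
Solving simultaneously gives x1 = 2, x2 = 10.

x1 = 2, x2 = 10, maximum P = 658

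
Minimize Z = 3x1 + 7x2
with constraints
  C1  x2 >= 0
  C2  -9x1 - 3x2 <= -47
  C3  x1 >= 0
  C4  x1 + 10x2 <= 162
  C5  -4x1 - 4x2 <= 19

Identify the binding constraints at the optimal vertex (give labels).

Extreme points and Z = 3x1 + 7x2:
  (47/9, 0) → Z = 47/3
  (162, 0) → Z = 486
  (0, 47/3) → Z = 329/3
  (0, 81/5) → Z = 567/5

The minimum is at (47/9, 0). Substituting into each constraint, equality holds for C1 and C2; the remaining constraints have slack.

C1 and C2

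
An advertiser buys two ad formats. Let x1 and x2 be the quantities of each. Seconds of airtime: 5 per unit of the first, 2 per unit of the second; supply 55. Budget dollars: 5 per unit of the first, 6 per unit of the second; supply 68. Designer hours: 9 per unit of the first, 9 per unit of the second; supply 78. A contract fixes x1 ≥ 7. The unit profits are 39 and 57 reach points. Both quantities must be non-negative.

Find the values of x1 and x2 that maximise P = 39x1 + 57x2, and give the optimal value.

x1 = 7, x2 = 5/3, maximum P = 368

Vertices and P = 39x1 + 57x2:
  (26/3, 0) → P = 338
  (7, 0) → P = 273
  (7, 5/3) → P = 368

At the optimal vertex, 9x1 + 9x2 = 78 and x1 = 7.
Solving simultaneously gives x1 = 7, x2 = 5/3.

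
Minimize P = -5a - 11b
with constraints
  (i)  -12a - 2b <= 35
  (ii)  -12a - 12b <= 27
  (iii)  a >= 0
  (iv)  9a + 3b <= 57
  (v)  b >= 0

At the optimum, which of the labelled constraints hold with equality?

(iii) and (iv)

Feasible corners and P = -5a - 11b:
  (0, 19) → P = -209
  (0, 0) → P = 0
  (19/3, 0) → P = -95/3

The minimum is at (0, 19). Substituting into each constraint, equality holds for (iii) and (iv); the remaining constraints have slack.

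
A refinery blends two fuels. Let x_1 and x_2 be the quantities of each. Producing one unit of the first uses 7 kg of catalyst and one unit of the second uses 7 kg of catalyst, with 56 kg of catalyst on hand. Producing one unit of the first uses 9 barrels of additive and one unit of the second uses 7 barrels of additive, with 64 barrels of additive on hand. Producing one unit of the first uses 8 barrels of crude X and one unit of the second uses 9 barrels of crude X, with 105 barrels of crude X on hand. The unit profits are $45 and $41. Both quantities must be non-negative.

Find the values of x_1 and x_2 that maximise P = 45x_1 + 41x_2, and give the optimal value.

x_1 = 4, x_2 = 4, maximum P = 344

Extreme points and P = 45x_1 + 41x_2:
  (0, 0) → P = 0
  (0, 8) → P = 328
  (64/9, 0) → P = 320
  (4, 4) → P = 344

The optimum lies where 7x_1 + 7x_2 = 56 and 9x_1 + 7x_2 = 64.
Solving simultaneously gives x_1 = 4, x_2 = 4.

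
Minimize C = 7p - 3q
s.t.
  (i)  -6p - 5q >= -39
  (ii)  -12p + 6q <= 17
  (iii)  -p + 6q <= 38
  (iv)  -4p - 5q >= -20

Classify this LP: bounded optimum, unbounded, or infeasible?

unbounded

From the feasible point (19/2, -18/5), moving in the direction (-6, -12) keeps every constraint satisfied while C decreases without bound.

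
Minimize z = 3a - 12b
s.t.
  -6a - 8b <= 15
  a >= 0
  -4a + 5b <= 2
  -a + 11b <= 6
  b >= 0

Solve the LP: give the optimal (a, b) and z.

Feasible corners and z = 3a - 12b:
  (0, 2/5) → z = -24/5
  (0, 0) → z = 0
  (8/39, 22/39) → z = -80/13
The feasible region is unbounded (it extends along (11, 1), (1, 0)), but z strictly increases along every unbounded feasible direction, so there is no improving ray and the minimum is attained at a vertex.

a = 8/39, b = 22/39, minimum z = -80/13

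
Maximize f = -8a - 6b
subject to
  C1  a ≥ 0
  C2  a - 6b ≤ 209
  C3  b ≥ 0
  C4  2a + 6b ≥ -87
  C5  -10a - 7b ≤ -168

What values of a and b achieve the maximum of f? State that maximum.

The feasible region is unbounded (it extends along (0, 1), (6, 1)), but f strictly decreases along every unbounded feasible direction, so there is no improving ray and the maximum is attained at a vertex.

At the optimal vertex, b = 0 and -10a - 7b = -168.
Solving simultaneously gives a = 84/5, b = 0.

a = 84/5, b = 0, maximum f = -672/5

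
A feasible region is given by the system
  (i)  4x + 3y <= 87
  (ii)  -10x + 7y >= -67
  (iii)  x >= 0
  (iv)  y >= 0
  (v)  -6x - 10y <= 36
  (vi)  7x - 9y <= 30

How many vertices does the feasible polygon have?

Of the 15 pairwise boundary intersections, those satisfying every inequality are:
  (405/29, 301/29)
  (0, 29)
  (393/41, 169/41)
  (0, 0)
  (30/7, 0)

5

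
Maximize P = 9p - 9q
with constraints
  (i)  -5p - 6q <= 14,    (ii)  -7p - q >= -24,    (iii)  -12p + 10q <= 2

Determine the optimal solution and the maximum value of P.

p = 158/37, q = -218/37, maximum P = 3384/37

Extreme points and P = 9p - 9q:
  (158/37, -218/37) → P = 3384/37
  (-76/61, -79/61) → P = 27/61
  (119/41, 151/41) → P = -288/41

The binding constraints are -5p - 6q = 14 and -7p - q = -24.
Solving simultaneously gives p = 158/37, q = -218/37.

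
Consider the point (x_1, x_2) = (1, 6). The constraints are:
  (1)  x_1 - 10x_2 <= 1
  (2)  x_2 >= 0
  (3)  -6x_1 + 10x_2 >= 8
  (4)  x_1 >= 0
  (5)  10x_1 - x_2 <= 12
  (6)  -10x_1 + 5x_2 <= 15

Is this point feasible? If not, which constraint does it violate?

not feasible — violates (6)

Constraint (6): -10x_1 + 5x_2 = 20, which is not ≤ 15. All other constraints are satisfied.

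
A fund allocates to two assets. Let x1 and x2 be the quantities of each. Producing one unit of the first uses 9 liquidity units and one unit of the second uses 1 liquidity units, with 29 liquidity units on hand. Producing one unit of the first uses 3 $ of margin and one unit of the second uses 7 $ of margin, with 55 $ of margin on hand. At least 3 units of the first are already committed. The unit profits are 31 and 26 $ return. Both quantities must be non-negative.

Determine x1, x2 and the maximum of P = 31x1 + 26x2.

x1 = 3, x2 = 2, maximum P = 145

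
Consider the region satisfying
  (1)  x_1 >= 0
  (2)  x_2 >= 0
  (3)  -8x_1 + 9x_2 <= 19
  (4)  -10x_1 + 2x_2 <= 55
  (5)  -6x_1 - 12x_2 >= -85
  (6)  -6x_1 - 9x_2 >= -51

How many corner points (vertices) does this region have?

The feasible vertices (each the meet of two boundaries and inside every other half-plane) are:
  (0, 0)
  (0, 19/9)
  (17/2, 0)
  (16/7, 29/7)

4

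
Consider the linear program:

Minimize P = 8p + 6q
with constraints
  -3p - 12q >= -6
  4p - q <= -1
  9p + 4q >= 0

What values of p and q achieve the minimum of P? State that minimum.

p = -4/25, q = 9/25, minimum P = 22/25

Vertices and P = 8p + 6q:
  (-2/17, 9/17) → P = 38/17
  (-1/4, 9/16) → P = 11/8
  (-4/25, 9/25) → P = 22/25

The optimum lies where 4p - q = -1 and 9p + 4q = 0.
Solving simultaneously gives p = -4/25, q = 9/25.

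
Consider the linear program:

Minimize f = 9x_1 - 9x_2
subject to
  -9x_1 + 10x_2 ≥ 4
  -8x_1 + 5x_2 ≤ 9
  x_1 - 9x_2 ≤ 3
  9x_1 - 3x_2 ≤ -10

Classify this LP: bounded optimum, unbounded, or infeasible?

Feasible corners and f = 9x_1 - 9x_2:
  (-96/67, -33/67) → f = -567/67
  (-23/21, 1/21) → f = -72/7
  (-33/26, -37/78) → f = -93/13
The feasible region has finitely many vertices and no improving ray; the minimum is -72/7 at (-23/21, 1/21).

bounded optimum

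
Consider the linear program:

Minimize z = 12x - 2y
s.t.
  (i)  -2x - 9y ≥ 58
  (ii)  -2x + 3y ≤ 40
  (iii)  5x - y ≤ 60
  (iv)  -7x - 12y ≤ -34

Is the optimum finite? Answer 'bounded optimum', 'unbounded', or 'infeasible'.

The boundaries -2x - 9y = 58 and -2x + 3y = 40 meet at (-89/4, -3/2), but that point violates -7x - 12y ≤ -34. Every candidate vertex is excluded by some other constraint, so the feasible region is empty.

infeasible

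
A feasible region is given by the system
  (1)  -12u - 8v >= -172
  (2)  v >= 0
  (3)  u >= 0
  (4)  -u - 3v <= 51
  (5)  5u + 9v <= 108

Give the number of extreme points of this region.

4

Pairwise boundary intersections that survive every other constraint:
  (43/3, 0)
  (171/17, 109/17)
  (0, 0)
  (0, 12)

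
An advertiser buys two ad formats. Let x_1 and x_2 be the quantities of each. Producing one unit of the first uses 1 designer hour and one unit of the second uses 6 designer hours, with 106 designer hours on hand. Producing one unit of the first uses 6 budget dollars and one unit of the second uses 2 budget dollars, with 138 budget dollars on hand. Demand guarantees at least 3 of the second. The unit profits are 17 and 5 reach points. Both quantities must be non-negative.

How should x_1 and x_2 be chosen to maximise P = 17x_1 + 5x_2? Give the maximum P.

Corner points and P = 17x_1 + 5x_2:
  (0, 53/3) → P = 265/3
  (0, 3) → P = 15
  (308/17, 249/17) → P = 6481/17
  (22, 3) → P = 389

The optimum lies where 6x_1 + 2x_2 = 138 and x_2 = 3.
Solving simultaneously gives x_1 = 22, x_2 = 3.

x_1 = 22, x_2 = 3, maximum P = 389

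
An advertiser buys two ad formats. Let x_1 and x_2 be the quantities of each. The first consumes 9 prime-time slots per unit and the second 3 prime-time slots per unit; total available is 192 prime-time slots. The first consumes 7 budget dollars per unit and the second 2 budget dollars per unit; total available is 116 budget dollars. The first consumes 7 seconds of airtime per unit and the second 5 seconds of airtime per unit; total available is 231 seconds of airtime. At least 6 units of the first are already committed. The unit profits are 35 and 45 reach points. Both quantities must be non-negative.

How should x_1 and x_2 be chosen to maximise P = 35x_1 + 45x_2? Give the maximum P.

x_1 = 6, x_2 = 37, maximum P = 1875

At the optimal vertex, 7x_1 + 2x_2 = 116 and x_1 = 6.
Solving simultaneously gives x_1 = 6, x_2 = 37.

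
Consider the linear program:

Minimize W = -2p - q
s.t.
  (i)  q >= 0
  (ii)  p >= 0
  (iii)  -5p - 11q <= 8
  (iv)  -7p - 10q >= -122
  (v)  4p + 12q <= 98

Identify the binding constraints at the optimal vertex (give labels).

Feasible corners and W = -2p - q:
  (0, 0) → W = 0
  (122/7, 0) → W = -244/7
  (0, 49/6) → W = -49/6
  (11, 9/2) → W = -53/2

The minimum is at (122/7, 0). Substituting into each constraint, equality holds for (i) and (iv); the remaining constraints have slack.

(i) and (iv)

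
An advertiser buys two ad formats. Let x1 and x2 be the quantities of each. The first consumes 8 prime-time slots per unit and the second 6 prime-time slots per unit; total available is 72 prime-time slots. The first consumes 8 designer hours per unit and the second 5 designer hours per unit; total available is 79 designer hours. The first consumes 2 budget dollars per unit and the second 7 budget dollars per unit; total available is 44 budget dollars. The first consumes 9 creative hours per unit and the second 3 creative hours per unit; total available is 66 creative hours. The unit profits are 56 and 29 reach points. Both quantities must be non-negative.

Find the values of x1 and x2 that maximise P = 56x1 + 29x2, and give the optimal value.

Vertices and P = 56x1 + 29x2:
  (0, 0) → P = 0
  (0, 44/7) → P = 1276/7
  (22/3, 0) → P = 1232/3
  (60/11, 52/11) → P = 4868/11
  (6, 4) → P = 452

The optimum lies where 8x1 + 6x2 = 72 and 9x1 + 3x2 = 66.
Solving simultaneously gives x1 = 6, x2 = 4.

x1 = 6, x2 = 4, maximum P = 452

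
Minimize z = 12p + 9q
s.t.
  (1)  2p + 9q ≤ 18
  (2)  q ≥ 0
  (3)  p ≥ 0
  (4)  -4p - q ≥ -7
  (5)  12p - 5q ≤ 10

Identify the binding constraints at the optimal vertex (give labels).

Feasible corners and z = 12p + 9q:
  (0, 2) → z = 18
  (45/34, 29/17) → z = 531/17
  (0, 0) → z = 0
  (5/6, 0) → z = 10
  (45/32, 11/8) → z = 117/4

The minimum is at (0, 0). Substituting into each constraint, equality holds for (2) and (3); the remaining constraints have slack.

(2) and (3)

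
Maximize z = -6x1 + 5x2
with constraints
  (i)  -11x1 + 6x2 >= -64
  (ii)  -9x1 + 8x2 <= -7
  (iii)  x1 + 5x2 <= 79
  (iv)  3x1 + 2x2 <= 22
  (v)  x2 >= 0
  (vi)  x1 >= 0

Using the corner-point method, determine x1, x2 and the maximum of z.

x1 = 7/9, x2 = 0, maximum z = -14/3

Feasible corners and z = -6x1 + 5x2:
  (13/2, 5/4) → z = -131/4
  (64/11, 0) → z = -384/11
  (95/21, 59/14) → z = -85/14
  (7/9, 0) → z = -14/3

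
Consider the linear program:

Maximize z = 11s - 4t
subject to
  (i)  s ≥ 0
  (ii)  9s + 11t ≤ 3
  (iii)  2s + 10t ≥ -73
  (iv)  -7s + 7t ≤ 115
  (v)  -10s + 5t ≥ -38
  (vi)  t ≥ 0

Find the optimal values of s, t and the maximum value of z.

s = 1/3, t = 0, maximum z = 11/3

Corner points and z = 11s - 4t:
  (0, 3/11) → z = -12/11
  (0, 0) → z = 0
  (1/3, 0) → z = 11/3

The binding constraints are 9s + 11t = 3 and t = 0.
Solving simultaneously gives s = 1/3, t = 0.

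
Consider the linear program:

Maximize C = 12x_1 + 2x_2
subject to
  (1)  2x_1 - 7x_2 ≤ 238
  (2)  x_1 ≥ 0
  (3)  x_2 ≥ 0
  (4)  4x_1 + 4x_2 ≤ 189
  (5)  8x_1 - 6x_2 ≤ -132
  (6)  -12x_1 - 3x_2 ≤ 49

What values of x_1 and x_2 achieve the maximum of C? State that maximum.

x_1 = 303/28, x_2 = 255/7, maximum C = 1419/7

Corner points and C = 12x_1 + 2x_2:
  (0, 189/4) → C = 189/2
  (0, 22) → C = 44
  (303/28, 255/7) → C = 1419/7

The binding constraints are 4x_1 + 4x_2 = 189 and 8x_1 - 6x_2 = -132.
Solving simultaneously gives x_1 = 303/28, x_2 = 255/7.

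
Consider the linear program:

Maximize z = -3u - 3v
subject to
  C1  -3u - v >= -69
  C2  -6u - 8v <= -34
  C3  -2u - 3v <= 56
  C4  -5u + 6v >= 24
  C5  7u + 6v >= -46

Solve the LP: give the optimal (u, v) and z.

u = -143/5, v = 257/10, maximum z = 87/10

Extreme points and z = -3u - 3v:
  (390/23, 417/23) → z = -2421/23
  (3/19, 157/38) → z = -489/38
  (-143/5, 257/10) → z = 87/10
The feasible region is unbounded (it extends along (-6, 7), (-1, 3)), but z strictly decreases along every unbounded feasible direction, so there is no improving ray and the maximum is attained at a vertex.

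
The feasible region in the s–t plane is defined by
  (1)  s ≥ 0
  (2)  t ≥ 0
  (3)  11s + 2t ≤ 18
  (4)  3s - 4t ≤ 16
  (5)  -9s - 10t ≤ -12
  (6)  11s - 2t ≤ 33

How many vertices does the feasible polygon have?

4

Intersecting each pair of boundary lines and keeping only the points that satisfy every inequality leaves:
  (0, 9)
  (0, 6/5)
  (18/11, 0)
  (4/3, 0)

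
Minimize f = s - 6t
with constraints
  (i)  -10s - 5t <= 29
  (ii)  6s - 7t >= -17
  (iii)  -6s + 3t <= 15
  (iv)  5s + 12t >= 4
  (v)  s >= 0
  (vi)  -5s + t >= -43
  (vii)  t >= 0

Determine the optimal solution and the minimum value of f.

s = 318/29, t = 343/29, minimum f = -60

Feasible corners and f = s - 6t:
  (0, 17/7) → f = -102/7
  (318/29, 343/29) → f = -60
  (0, 1/3) → f = -2
  (4/5, 0) → f = 4/5
  (43/5, 0) → f = 43/5

At the optimal vertex, 6s - 7t = -17 and -5s + t = -43.
Solving simultaneously gives s = 318/29, t = 343/29.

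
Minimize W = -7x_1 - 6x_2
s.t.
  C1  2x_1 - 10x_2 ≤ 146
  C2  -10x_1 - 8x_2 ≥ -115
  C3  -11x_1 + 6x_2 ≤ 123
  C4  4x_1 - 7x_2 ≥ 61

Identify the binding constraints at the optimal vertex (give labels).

C2 and C4

Vertices and W = -7x_1 - 6x_2:
  (1159/58, -615/58) → W = -4423/58
  (-206/13, -231/13) → W = 2828/13
  (431/34, -25/17) → W = -2717/34

The minimum is at (431/34, -25/17). Substituting into each constraint, equality holds for C2 and C4; the remaining constraints have slack.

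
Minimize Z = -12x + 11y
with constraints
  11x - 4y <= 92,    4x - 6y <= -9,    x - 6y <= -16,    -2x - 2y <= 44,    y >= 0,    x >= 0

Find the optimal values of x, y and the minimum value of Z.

x = 294/25, y = 467/50, minimum Z = -1919/50

Feasible corners and Z = -12x + 11y:
  (294/25, 467/50) → Z = -1919/50
  (7/3, 55/18) → Z = 101/18
  (0, 8/3) → Z = 88/3
The feasible region is unbounded (it extends along (0, 1), (4, 11)), but Z strictly increases along every unbounded feasible direction, so there is no improving ray and the minimum is attained at a vertex.

The binding constraints are 11x - 4y = 92 and 4x - 6y = -9.
Solving simultaneously gives x = 294/25, y = 467/50.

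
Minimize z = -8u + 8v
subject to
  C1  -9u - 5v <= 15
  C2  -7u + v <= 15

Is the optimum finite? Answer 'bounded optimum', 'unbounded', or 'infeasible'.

From the feasible point (-45/22, 15/22), moving in the direction (5, -9) keeps every constraint satisfied while z decreases without bound.

unbounded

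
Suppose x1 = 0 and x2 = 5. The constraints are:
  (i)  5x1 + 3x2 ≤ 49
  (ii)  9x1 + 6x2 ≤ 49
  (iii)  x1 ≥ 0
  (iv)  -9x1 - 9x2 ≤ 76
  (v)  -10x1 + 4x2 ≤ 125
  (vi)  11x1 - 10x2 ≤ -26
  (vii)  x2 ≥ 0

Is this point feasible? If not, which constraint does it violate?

feasible

(i): 15 ≤ 49 ✓
(ii): 30 ≤ 49 ✓
(iii): 0 ≥ 0 ✓
(iv): -45 ≤ 76 ✓
(v): 20 ≤ 125 ✓
(vi): -50 ≤ -26 ✓
(vii): 5 ≥ 0 ✓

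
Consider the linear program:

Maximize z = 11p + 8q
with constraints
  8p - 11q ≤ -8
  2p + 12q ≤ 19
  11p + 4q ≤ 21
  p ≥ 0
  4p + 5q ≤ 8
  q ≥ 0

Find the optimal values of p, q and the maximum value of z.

Vertices and z = 11p + 8q:
  (0, 8/11) → z = 64/11
  (4/7, 8/7) → z = 108/7
  (0, 19/12) → z = 38/3
  (1/38, 30/19) → z = 491/38

p = 4/7, q = 8/7, maximum z = 108/7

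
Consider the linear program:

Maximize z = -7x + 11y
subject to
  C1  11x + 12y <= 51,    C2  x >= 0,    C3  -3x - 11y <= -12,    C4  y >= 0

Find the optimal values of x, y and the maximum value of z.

Vertices and z = -7x + 11y:
  (0, 17/4) → z = 187/4
  (51/11, 0) → z = -357/11
  (0, 12/11) → z = 12
  (4, 0) → z = -28

x = 0, y = 17/4, maximum z = 187/4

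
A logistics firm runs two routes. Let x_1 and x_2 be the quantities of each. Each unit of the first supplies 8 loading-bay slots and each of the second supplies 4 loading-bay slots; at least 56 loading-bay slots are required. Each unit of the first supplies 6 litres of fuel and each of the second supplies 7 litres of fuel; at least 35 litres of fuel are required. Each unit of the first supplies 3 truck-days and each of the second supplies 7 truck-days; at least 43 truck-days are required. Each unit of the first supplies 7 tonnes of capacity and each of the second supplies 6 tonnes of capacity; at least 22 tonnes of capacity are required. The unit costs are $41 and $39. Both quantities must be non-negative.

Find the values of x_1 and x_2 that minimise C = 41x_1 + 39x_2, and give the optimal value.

The feasible region is unbounded (it extends along (0, 1), (1, 0)), but C strictly increases along every unbounded feasible direction, so there is no improving ray and the minimum is attained at a vertex.

The optimum lies where 8x_1 + 4x_2 = 56 and 3x_1 + 7x_2 = 43.
Solving simultaneously gives x_1 = 5, x_2 = 4.

x_1 = 5, x_2 = 4, minimum C = 361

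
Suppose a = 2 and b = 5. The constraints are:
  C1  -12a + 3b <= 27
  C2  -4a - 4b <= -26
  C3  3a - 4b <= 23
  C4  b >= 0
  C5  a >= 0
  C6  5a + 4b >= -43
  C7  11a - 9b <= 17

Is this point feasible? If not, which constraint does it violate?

feasible

C1: -9 ≤ 27 ✓
C2: -28 ≤ -26 ✓
C3: -14 ≤ 23 ✓
C4: 5 ≥ 0 ✓
C5: 2 ≥ 0 ✓
C6: 30 ≥ -43 ✓
C7: -23 ≤ 17 ✓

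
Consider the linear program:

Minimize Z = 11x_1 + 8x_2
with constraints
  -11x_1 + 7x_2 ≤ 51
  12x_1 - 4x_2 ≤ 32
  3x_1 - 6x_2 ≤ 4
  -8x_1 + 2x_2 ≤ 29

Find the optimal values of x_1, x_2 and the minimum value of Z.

Extreme points and Z = 11x_1 + 8x_2:
  (107/10, 241/10) → Z = 621/2
  (-101/34, 89/34) → Z = -399/34
  (44/15, 4/5) → Z = 116/3
  (-13/3, -17/6) → Z = -211/3

x_1 = -13/3, x_2 = -17/6, minimum Z = -211/3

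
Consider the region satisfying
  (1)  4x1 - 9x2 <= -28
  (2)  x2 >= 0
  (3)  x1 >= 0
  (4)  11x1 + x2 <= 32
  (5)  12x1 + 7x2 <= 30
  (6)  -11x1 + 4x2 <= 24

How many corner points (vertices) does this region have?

Pairwise boundary intersections that survive every other constraint:
  (0, 28/9)
  (37/68, 57/17)
  (0, 30/7)

3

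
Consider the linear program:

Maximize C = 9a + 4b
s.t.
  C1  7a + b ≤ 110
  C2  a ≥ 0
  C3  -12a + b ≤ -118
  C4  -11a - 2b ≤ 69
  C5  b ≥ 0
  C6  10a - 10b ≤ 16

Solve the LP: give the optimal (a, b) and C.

a = 12, b = 26, maximum C = 212

Vertices and C = 9a + 4b:
  (12, 26) → C = 212
  (279/20, 247/20) → C = 3499/20
  (582/55, 494/55) → C = 7214/55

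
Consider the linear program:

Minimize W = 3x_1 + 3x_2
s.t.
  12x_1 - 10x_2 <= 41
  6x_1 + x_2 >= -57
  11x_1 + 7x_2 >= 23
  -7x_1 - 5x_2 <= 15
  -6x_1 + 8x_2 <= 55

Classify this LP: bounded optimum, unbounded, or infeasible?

Feasible corners and W = 3x_1 + 3x_2:
  (517/194, -175/194) → W = 513/97
  (439/18, 151/6) → W = 446/3
  (-201/130, 743/130) → W = 813/65
The feasible region has finitely many vertices and no improving ray; the minimum is 513/97 at (517/194, -175/194).

bounded optimum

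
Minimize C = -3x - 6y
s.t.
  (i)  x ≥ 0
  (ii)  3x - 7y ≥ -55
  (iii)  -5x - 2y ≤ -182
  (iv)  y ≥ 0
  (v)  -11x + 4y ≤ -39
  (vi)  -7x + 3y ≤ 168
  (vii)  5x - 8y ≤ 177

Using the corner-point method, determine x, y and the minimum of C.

x = 1679/11, y = 806/11, minimum C = -9873/11

Corner points and C = -3x - 6y:
  (1164/41, 821/41) → C = -8418/41
  (1679/11, 806/11) → C = -9873/11
  (181/5, 1/2) → C = -558/5

The binding constraints are 3x - 7y = -55 and 5x - 8y = 177.
Solving simultaneously gives x = 1679/11, y = 806/11.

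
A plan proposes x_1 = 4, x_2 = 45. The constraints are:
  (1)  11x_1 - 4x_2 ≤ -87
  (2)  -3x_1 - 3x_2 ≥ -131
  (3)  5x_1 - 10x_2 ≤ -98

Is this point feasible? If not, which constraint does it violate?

not feasible — violates (2)

Constraint (2): -3x_1 - 3x_2 = -147, which is not ≥ -131. All other constraints are satisfied.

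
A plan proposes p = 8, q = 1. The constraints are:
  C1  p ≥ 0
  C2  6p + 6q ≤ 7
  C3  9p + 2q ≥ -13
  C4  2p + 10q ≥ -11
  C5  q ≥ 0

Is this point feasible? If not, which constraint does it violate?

Constraint C2: 6p + 6q = 54, which is not ≤ 7. All other constraints are satisfied.

not feasible — violates C2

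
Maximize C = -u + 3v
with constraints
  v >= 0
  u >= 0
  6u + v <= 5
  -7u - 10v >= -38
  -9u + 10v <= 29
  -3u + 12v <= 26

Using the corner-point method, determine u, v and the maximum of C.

At the optimal vertex, u = 0 and -3u + 12v = 26.
Solving simultaneously gives u = 0, v = 13/6.

u = 0, v = 13/6, maximum C = 13/2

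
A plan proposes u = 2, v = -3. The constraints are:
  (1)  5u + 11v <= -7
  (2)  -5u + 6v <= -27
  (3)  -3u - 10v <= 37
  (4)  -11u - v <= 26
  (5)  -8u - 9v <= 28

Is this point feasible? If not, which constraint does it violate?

feasible

(1): -23 ≤ -7 ✓
(2): -28 ≤ -27 ✓
(3): 24 ≤ 37 ✓
(4): -19 ≤ 26 ✓
(5): 11 ≤ 28 ✓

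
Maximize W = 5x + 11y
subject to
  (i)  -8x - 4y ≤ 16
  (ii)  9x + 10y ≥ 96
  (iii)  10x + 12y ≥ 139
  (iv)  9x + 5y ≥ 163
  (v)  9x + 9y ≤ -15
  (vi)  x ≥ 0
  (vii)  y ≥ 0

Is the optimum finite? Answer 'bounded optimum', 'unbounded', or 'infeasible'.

The boundaries 9x + 5y = 163 and x = 0 meet at (0, 163/5), but that point violates 9x + 9y ≤ -15. Every candidate vertex is excluded by some other constraint, so the feasible region is empty.

infeasible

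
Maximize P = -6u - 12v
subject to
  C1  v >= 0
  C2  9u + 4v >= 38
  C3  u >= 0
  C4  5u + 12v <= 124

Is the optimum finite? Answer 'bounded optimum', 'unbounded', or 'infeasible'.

Vertices and P = -6u - 12v:
  (38/9, 0) → P = -76/3
  (124/5, 0) → P = -744/5
  (0, 19/2) → P = -114
  (0, 31/3) → P = -124
The feasible region has finitely many vertices and no improving ray; the maximum is -76/3 at (38/9, 0).

bounded optimum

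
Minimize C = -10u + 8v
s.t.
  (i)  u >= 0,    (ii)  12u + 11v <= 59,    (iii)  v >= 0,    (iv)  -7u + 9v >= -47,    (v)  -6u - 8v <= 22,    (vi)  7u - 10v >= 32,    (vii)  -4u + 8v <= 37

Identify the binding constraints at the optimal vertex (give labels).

(ii) and (iii)

Extreme points and C = -10u + 8v:
  (59/12, 0) → C = -295/6
  (942/197, 29/197) → C = -9188/197
  (32/7, 0) → C = -320/7

The minimum is at (59/12, 0). Substituting into each constraint, equality holds for (ii) and (iii); the remaining constraints have slack.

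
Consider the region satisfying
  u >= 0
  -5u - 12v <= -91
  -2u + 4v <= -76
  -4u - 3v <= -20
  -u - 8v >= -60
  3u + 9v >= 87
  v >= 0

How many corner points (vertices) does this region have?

3

The feasible vertices (each the meet of two boundaries and inside every other half-plane) are:
  (212/5, 11/5)
  (38, 0)
  (60, 0)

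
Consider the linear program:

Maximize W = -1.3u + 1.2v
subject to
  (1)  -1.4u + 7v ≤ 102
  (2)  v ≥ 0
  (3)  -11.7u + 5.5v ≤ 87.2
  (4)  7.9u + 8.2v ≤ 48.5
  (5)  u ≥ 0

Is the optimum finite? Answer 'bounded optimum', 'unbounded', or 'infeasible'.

bounded optimum

Corner points and W = -1.3u + 1.2v:
  (485/79, 0) → W = -1261/158
  (0, 0) → W = 0
  (0, 485/82) → W = 291/41
The feasible region has finitely many vertices and no improving ray; the maximum is 291/41 at (0, 485/82).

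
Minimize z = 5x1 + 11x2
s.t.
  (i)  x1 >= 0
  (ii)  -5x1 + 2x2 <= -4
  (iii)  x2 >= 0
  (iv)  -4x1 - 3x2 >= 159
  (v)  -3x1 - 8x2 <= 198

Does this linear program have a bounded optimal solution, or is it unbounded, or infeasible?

The boundaries -5x1 + 2x2 = -4 and x2 = 0 meet at (4/5, 0), but that point violates -4x1 - 3x2 ≥ 159. Every candidate vertex is excluded by some other constraint, so the feasible region is empty.

infeasible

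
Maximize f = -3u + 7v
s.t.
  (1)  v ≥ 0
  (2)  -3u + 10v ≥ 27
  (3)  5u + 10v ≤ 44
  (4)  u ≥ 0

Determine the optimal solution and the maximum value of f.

u = 0, v = 22/5, maximum f = 154/5

Vertices and f = -3u + 7v:
  (17/8, 267/80) → f = 1359/80
  (0, 27/10) → f = 189/10
  (0, 22/5) → f = 154/5

The optimum lies where 5u + 10v = 44 and u = 0.
Solving simultaneously gives u = 0, v = 22/5.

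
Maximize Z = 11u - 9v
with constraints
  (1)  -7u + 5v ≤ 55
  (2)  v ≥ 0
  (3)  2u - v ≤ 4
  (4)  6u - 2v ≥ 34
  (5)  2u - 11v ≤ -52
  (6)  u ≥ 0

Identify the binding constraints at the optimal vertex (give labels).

(3) and (4)

Corner points and Z = 11u - 9v:
  (25, 46) → Z = -139
  (35/2, 71/2) → Z = -127
  (13, 22) → Z = -55

The maximum is at (13, 22). Substituting into each constraint, equality holds for (3) and (4); the remaining constraints have slack.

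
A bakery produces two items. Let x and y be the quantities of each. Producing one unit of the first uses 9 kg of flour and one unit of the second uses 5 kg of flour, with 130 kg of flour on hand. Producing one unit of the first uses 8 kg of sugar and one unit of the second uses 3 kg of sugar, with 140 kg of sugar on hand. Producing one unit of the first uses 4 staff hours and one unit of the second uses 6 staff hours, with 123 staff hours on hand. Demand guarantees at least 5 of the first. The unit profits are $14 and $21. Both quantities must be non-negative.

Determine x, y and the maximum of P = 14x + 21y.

x = 5, y = 17, maximum P = 427

Vertices and P = 14x + 21y:
  (130/9, 0) → P = 1820/9
  (5, 0) → P = 70
  (5, 17) → P = 427

At the optimal vertex, 9x + 5y = 130 and x = 5.
Solving simultaneously gives x = 5, y = 17.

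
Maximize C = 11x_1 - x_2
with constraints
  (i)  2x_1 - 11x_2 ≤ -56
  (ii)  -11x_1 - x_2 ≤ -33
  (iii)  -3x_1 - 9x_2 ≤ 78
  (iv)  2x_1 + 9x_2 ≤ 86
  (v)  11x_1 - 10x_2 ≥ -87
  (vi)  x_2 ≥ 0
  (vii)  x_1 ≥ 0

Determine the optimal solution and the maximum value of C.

x_1 = 221/20, x_2 = 71/10, maximum C = 2289/20

Feasible corners and C = 11x_1 - x_2:
  (307/123, 682/123) → C = 2695/123
  (221/20, 71/10) → C = 2289/20
  (211/97, 880/97) → C = 1441/97

The binding constraints are 2x_1 - 11x_2 = -56 and 2x_1 + 9x_2 = 86.
Solving simultaneously gives x_1 = 221/20, x_2 = 71/10.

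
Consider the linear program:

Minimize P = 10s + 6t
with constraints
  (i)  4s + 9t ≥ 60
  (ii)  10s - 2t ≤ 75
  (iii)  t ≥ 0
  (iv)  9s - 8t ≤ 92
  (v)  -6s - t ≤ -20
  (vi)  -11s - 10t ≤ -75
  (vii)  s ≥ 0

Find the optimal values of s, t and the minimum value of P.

The feasible region is unbounded (it extends along (0, 1), (1, 5)), but P strictly increases along every unbounded feasible direction, so there is no improving ray and the minimum is attained at a vertex.

At the optimal vertex, 4s + 9t = 60 and -6s - t = -20.
Solving simultaneously gives s = 12/5, t = 28/5.

s = 12/5, t = 28/5, minimum P = 288/5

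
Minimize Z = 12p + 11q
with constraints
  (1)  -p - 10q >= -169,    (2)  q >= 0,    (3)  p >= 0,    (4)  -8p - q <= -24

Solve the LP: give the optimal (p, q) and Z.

Corner points and Z = 12p + 11q:
  (169, 0) → Z = 2028
  (71/79, 1328/79) → Z = 15460/79
  (3, 0) → Z = 36

The optimum lies where q = 0 and -8p - q = -24.
Solving simultaneously gives p = 3, q = 0.

p = 3, q = 0, minimum Z = 36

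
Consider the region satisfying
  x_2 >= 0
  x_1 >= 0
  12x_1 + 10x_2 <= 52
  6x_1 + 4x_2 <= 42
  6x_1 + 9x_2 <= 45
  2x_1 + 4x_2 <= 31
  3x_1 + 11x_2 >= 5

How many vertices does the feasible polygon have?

Pairwise boundary intersections that survive every other constraint:
  (13/3, 0)
  (5/3, 0)
  (0, 5)
  (0, 5/11)
  (3/8, 19/4)

5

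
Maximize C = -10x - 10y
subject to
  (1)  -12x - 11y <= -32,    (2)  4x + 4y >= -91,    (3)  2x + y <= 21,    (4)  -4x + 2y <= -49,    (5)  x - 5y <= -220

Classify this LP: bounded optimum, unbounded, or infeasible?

infeasible

The boundaries -12x - 11y = -32 and 2x + y = 21 meet at (199/10, -94/5), but that point violates x - 5y ≤ -220. Every candidate vertex is excluded by some other constraint, so the feasible region is empty.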